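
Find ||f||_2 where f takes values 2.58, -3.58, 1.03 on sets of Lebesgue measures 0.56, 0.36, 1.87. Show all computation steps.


Step 1: Compute |f_i|^2 for each value:
  |2.58|^2 = 6.6564
  |-3.58|^2 = 12.8164
  |1.03|^2 = 1.0609
Step 2: Multiply by measures and sum:
  6.6564 * 0.56 = 3.727584
  12.8164 * 0.36 = 4.613904
  1.0609 * 1.87 = 1.983883
Sum = 3.727584 + 4.613904 + 1.983883 = 10.325371
Step 3: Take the p-th root:
||f||_2 = (10.325371)^(1/2) = 3.213312


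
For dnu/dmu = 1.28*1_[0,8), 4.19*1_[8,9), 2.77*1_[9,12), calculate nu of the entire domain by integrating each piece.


Integrate each piece of the Radon-Nikodym derivative:
Step 1: integral_0^8 1.28 dx = 1.28*(8-0) = 1.28*8 = 10.24
Step 2: integral_8^9 4.19 dx = 4.19*(9-8) = 4.19*1 = 4.19
Step 3: integral_9^12 2.77 dx = 2.77*(12-9) = 2.77*3 = 8.31
Total: 10.24 + 4.19 + 8.31 = 22.74


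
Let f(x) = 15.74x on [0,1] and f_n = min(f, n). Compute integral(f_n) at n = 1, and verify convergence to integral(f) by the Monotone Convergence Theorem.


f(x) = 15.74x on [0,1]; f_n(x) = min(15.74x, n). At n = 1:
Step 1: f(x) reaches 1 at x = 1/15.74 = 0.063532
Step 2: integral(f_1) = integral(15.74x, 0, 0.063532) + integral(1, 0.063532, 1)
       = 15.74*0.063532^2/2 + 1*(1 - 0.063532)
       = 0.031766 + 0.936468
       = 0.968234
Step 3: As n -> infinity, f_n increases to f, so by MCT integral(f_n) -> integral(f) = 15.74/2 = 7.87.
Convergence: integral(f_1) = 0.968234 -> 7.87 as n -> infinity


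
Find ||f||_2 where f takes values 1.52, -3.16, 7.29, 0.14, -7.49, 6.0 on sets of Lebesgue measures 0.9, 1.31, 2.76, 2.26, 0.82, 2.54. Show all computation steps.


Step 1: Compute |f_i|^2 for each value:
  |1.52|^2 = 2.3104
  |-3.16|^2 = 9.9856
  |7.29|^2 = 53.1441
  |0.14|^2 = 0.0196
  |-7.49|^2 = 56.1001
  |6.0|^2 = 36
Step 2: Multiply by measures and sum:
  2.3104 * 0.9 = 2.07936
  9.9856 * 1.31 = 13.081136
  53.1441 * 2.76 = 146.677716
  0.0196 * 2.26 = 0.044296
  56.1001 * 0.82 = 46.002082
  36 * 2.54 = 91.44
Sum = 2.07936 + 13.081136 + 146.677716 + 0.044296 + 46.002082 + 91.44 = 299.32459
Step 3: Take the p-th root:
||f||_2 = (299.32459)^(1/2) = 17.301


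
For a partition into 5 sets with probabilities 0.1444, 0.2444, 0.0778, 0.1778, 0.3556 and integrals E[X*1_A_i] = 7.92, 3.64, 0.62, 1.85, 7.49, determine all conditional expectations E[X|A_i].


For each cell A_i: E[X|A_i] = E[X*1_A_i] / P(A_i)
Step 1: E[X|A_1] = 7.92 / 0.1444 = 54.847645
Step 2: E[X|A_2] = 3.64 / 0.2444 = 14.893617
Step 3: E[X|A_3] = 0.62 / 0.0778 = 7.969152
Step 4: E[X|A_4] = 1.85 / 0.1778 = 10.404949
Step 5: E[X|A_5] = 7.49 / 0.3556 = 21.062992
Verification: E[X] = sum E[X*1_A_i] = 7.92 + 3.64 + 0.62 + 1.85 + 7.49 = 21.52


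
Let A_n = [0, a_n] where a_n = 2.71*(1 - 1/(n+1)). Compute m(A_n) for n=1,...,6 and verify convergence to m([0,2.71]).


By continuity of measure from below: if A_n increases to A, then m(A_n) -> m(A).
Here A = [0, 2.71], so m(A) = 2.71
Step 1: a_1 = 2.71*(1 - 1/2) = 1.355, m(A_1) = 1.355
Step 2: a_2 = 2.71*(1 - 1/3) = 1.8067, m(A_2) = 1.8067
Step 3: a_3 = 2.71*(1 - 1/4) = 2.0325, m(A_3) = 2.0325
Step 4: a_4 = 2.71*(1 - 1/5) = 2.168, m(A_4) = 2.168
Step 5: a_5 = 2.71*(1 - 1/6) = 2.2583, m(A_5) = 2.2583
Step 6: a_6 = 2.71*(1 - 1/7) = 2.3229, m(A_6) = 2.3229
Limit: m(A_n) -> m([0,2.71]) = 2.71


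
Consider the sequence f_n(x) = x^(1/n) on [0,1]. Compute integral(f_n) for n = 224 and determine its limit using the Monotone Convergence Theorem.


At n = 224: f_224(x) = x^(1/224).
Step 1: integral(x^(1/224), 0, 1) = [x^(1/224+1) / (1/224+1)] from 0 to 1
     = 1 / (1/224 + 1) = 1 / ((224+1)/224) = 224/(224+1)
     = 224/225 = 0.995556
Step 2: As n -> infinity, f_n(x) = x^(1/n) -> 1 for x in (0,1], and f_n is increasing in n.
By MCT, lim_n integral(f_n) = integral(lim_n f_n) = integral(1, 0, 1) = 1.
Step 3: Verify convergence: 224/225 = 0.995556 -> 1


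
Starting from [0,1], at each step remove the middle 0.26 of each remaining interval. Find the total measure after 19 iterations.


Step 1: At each step, fraction remaining = 1 - 0.26 = 0.74
Step 2: After 19 steps, measure = (0.74)^19
Result = 0.003276


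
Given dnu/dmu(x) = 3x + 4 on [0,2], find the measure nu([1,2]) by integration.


nu(A) = integral_A (dnu/dmu) dmu = integral_1^2 (3x + 4) dx
Step 1: Antiderivative F(x) = (3/2)x^2 + 4x
Step 2: F(2) = (3/2)*2^2 + 4*2 = 6 + 8 = 14
Step 3: F(1) = (3/2)*1^2 + 4*1 = 1.5 + 4 = 5.5
Step 4: nu([1,2]) = F(2) - F(1) = 14 - 5.5 = 8.5


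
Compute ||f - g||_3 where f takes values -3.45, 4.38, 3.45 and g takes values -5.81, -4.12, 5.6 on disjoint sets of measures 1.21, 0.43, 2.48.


Step 1: Compute differences f_i - g_i:
  -3.45 - -5.81 = 2.36
  4.38 - -4.12 = 8.5
  3.45 - 5.6 = -2.15
Step 2: Compute |diff|^3 * measure for each set:
  |2.36|^3 * 1.21 = 13.144256 * 1.21 = 15.90455
  |8.5|^3 * 0.43 = 614.125 * 0.43 = 264.07375
  |-2.15|^3 * 2.48 = 9.938375 * 2.48 = 24.64717
Step 3: Sum = 304.62547
Step 4: ||f-g||_3 = (304.62547)^(1/3) = 6.728559


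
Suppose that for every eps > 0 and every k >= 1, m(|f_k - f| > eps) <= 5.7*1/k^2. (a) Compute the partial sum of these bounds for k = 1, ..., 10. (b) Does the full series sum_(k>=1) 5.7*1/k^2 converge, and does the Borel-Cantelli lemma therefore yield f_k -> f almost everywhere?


Step 1: List the terms 5.7*1/k^2 for k = 1 to 10:
  k=1: 5.7
  k=2: 1.425
  k=3: 0.633333
  k=4: 0.35625
  k=5: 0.228
  k=6: 0.158333
  k=7: 0.116327
  k=8: 0.089063
  k=9: 0.07037
  k=10: 0.057
Step 2: Partial sum = 5.7 + 1.425 + 0.633333 + 0.35625 + 0.228 + 0.158333 + 0.116327 + 0.089063 + 0.07037 + 0.057
     = 8.833676
Step 3: The full series sum_(k>=1) 5.7*1/k^2 converges (p-series with p = 2 > 1; a constant multiple of a convergent series converges).
Step 4: Fix eps > 0. Since sum_k m(|f_k - f| > eps) < infinity, the Borel-Cantelli lemma gives
        m(limsup_k {|f_k - f| > eps}) = 0, i.e. for a.e. x, |f_k(x) - f(x)| <= eps for all large k.
        Applying this with eps = 1/j for j = 1, 2, ... and intersecting the countably many full-measure sets,
        for a.e. x we get limsup_k |f_k(x) - f(x)| <= 1/j for every j, hence f_k -> f almost everywhere.
Conclusion: series converges; Borel-Cantelli yields f_k -> f a.e.


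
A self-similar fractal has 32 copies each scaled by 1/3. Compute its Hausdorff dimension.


For a self-similar set with N copies scaled by 1/r:
dim_H = log(N)/log(r) = log(32)/log(3)
= 3.465736/1.098612
= 3.154649


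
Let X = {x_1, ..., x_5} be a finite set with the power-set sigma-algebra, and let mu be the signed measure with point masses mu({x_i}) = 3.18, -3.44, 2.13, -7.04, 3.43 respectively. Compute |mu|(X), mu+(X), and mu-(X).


Step 1: Every measurable set is a union of atoms (the cells / points), so a Hahn decomposition is
  obtained by grouping atoms by sign: P = union of atoms with mu > 0, N = union of the remaining atoms.
  Atoms in P (indices): 1, 3, 5;  atoms in N (indices): 2, 4
  Positive values: 3.18, 2.13, 3.43
  Negative values: -3.44, -7.04
Step 2: mu+(X) = mu(P) = sum of positive atom values = 8.74
Step 3: mu-(X) = -mu(N) = sum of |negative atom values| = 10.48
Step 4: |mu|(X) = mu+(X) + mu-(X) = 8.74 + 10.48 = 19.22


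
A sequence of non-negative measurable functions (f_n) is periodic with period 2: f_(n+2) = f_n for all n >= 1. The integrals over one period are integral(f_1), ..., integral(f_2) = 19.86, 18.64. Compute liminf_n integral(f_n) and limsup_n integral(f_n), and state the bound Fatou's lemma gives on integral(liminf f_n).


The sequence (integral(f_n)) is periodic with period 2, repeating the values 19.86, 18.64 indefinitely.
Step 1: For a periodic sequence, every tail (a_m, a_(m+1), ...) contains all 2 period values infinitely often.
Step 2: Hence inf of every tail = min of the period values = min(19.86, 18.64) = 18.64.
        liminf_n integral(f_n) = sup over m of (inf of tail from m) = 18.64.
Step 3: Similarly sup of every tail = max of the period values = 19.86.
        limsup_n integral(f_n) = 19.86.
Step 4: Fatou's lemma: integral(liminf_n f_n) <= liminf_n integral(f_n) = 18.64.
        So the integral of the pointwise liminf is at most 18.64.


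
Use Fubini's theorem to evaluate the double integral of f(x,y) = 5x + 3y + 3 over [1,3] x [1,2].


By Fubini, integrate in x first, then y.
Step 1: Fix y, integrate over x in [1,3]:
  integral(5x + 3y + 3, x=1..3)
  = 5*(3^2 - 1^2)/2 + (3y + 3)*(3 - 1)
  = 20 + (3y + 3)*2
  = 20 + 6y + 6
  = 26 + 6y
Step 2: Integrate over y in [1,2]:
  integral(26 + 6y, y=1..2)
  = 26*1 + 6*(2^2 - 1^2)/2
  = 26 + 9
  = 35


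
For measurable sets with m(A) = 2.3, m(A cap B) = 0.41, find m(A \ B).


m(A \ B) = m(A) - m(A n B)
= 2.3 - 0.41
= 1.89


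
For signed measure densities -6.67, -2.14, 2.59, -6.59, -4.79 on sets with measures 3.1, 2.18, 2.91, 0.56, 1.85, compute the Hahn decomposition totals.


Step 1: Compute signed measure on each set:
  Set 1: -6.67 * 3.1 = -20.677
  Set 2: -2.14 * 2.18 = -4.6652
  Set 3: 2.59 * 2.91 = 7.5369
  Set 4: -6.59 * 0.56 = -3.6904
  Set 5: -4.79 * 1.85 = -8.8615
Step 2: Total signed measure = (-20.677) + (-4.6652) + (7.5369) + (-3.6904) + (-8.8615)
     = -30.3572
Step 3: Positive part mu+(X) = sum of positive contributions = 7.5369
Step 4: Negative part mu-(X) = |sum of negative contributions| = 37.8941


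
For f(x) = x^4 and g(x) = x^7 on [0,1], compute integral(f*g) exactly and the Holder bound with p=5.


Step 1: Exact integral of f*g = integral(x^11, 0, 1) = 1/12
     = 0.083333
Step 2: Holder bound with p=5, q=1.25:
  ||f||_p = (integral x^20 dx)^(1/5) = (1/21)^(1/5) = 0.543946
  ||g||_q = (integral x^8.75 dx)^(1/1.25) = (1/9.75)^(1/1.25) = 0.161732
Step 3: Holder bound = ||f||_p * ||g||_q = 0.543946 * 0.161732 = 0.087974
Verification: 0.083333 <= 0.087974 (Holder holds)


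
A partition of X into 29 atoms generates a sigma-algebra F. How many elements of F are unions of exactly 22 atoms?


Each element of F is a union of some subset of the 29 atoms.
Elements that are unions of exactly 22 atoms correspond to 22-element subsets of the 29 atoms.
Count = C(29, 22) = 29! / (22! * 7!) = 1560780.


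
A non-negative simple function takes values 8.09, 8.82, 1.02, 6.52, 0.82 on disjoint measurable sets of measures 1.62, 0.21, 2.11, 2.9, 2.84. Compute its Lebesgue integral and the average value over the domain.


Step 1: Integral = sum(value_i * measure_i)
= 8.09*1.62 + 8.82*0.21 + 1.02*2.11 + 6.52*2.9 + 0.82*2.84
= 13.1058 + 1.8522 + 2.1522 + 18.908 + 2.3288
= 38.347
Step 2: Total measure of domain = 1.62 + 0.21 + 2.11 + 2.9 + 2.84 = 9.68
Step 3: Average value = 38.347 / 9.68 = 3.961467


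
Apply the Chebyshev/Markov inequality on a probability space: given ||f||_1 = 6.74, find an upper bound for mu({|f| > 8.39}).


Chebyshev/Markov inequality: mu(|f| > eps) <= (||f||_p / eps)^p
Step 1: ||f||_1 / eps = 6.74 / 8.39 = 0.803337
Step 2: Raise to power p = 1:
  (0.803337)^1 = 0.803337
Step 3: Therefore mu(|f| > 8.39) <= 0.803337


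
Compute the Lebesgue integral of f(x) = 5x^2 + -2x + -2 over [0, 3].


The Lebesgue integral of a Riemann-integrable function agrees with the Riemann integral.
Antiderivative F(x) = (5/3)x^3 + (-2/2)x^2 + -2x
F(3) = (5/3)*3^3 + (-2/2)*3^2 + -2*3
     = (5/3)*27 + (-2/2)*9 + -2*3
     = 45 + -9 + -6
     = 30
F(0) = 0.0
Integral = F(3) - F(0) = 30 - 0.0 = 30


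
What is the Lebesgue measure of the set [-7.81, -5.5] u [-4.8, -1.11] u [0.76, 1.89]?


For pairwise disjoint intervals, m(union) = sum of lengths.
= (-5.5 - -7.81) + (-1.11 - -4.8) + (1.89 - 0.76)
= 2.31 + 3.69 + 1.13
= 7.13


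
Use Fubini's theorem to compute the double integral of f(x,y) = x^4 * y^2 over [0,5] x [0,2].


By Fubini's theorem, the double integral factors as a product of single integrals:
Step 1: integral_0^5 x^4 dx = [x^5/5] from 0 to 5
     = 5^5/5 = 625
Step 2: integral_0^2 y^2 dy = [y^3/3] from 0 to 2
     = 2^3/3 = 2.666667
Step 3: Double integral = 625 * 2.666667 = 1666.666667


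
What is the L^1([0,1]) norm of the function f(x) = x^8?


Step 1: ||f||_1 = (integral_0^1 |x^8|^1 dx)^(1/1)
     = (integral_0^1 x^8 dx)^(1/1)
Step 2: integral_0^1 x^8 dx = [x^9/(9)] from 0 to 1 = 1^9/9
     = 1/9 = 0.111111
Step 3: ||f||_1 = (0.111111)^(1/1) = 0.111111


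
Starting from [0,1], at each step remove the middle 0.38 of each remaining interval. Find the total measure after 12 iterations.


Step 1: At each step, fraction remaining = 1 - 0.38 = 0.62
Step 2: After 12 steps, measure = (0.62)^12
Result = 0.003226


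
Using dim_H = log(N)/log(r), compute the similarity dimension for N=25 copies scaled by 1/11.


For a self-similar set with N copies scaled by 1/r:
dim_H = log(N)/log(r) = log(25)/log(11)
= 3.218876/2.397895
= 1.342375


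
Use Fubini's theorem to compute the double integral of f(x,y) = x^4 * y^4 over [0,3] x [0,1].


By Fubini's theorem, the double integral factors as a product of single integrals:
Step 1: integral_0^3 x^4 dx = [x^5/5] from 0 to 3
     = 3^5/5 = 48.6
Step 2: integral_0^1 y^4 dy = [y^5/5] from 0 to 1
     = 1^5/5 = 0.2
Step 3: Double integral = 48.6 * 0.2 = 9.72


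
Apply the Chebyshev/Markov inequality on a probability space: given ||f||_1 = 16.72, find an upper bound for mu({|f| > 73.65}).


Chebyshev/Markov inequality: mu(|f| > eps) <= (||f||_p / eps)^p
Step 1: ||f||_1 / eps = 16.72 / 73.65 = 0.22702
Step 2: Raise to power p = 1:
  (0.22702)^1 = 0.22702
Step 3: Therefore mu(|f| > 73.65) <= 0.22702


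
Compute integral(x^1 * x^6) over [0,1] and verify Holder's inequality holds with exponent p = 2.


Step 1: Exact integral of f*g = integral(x^7, 0, 1) = 1/8
     = 0.125
Step 2: Holder bound with p=2, q=2:
  ||f||_p = (integral x^2 dx)^(1/2) = (1/3)^(1/2) = 0.57735
  ||g||_q = (integral x^12 dx)^(1/2) = (1/13)^(1/2) = 0.27735
Step 3: Holder bound = ||f||_p * ||g||_q = 0.57735 * 0.27735 = 0.160128
Verification: 0.125 <= 0.160128 (Holder holds)


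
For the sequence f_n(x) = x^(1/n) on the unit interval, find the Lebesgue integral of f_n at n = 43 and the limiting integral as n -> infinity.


At n = 43: f_43(x) = x^(1/43).
Step 1: integral(x^(1/43), 0, 1) = [x^(1/43+1) / (1/43+1)] from 0 to 1
     = 1 / (1/43 + 1) = 1 / ((43+1)/43) = 43/(43+1)
     = 43/44 = 0.977273
Step 2: As n -> infinity, f_n(x) = x^(1/n) -> 1 for x in (0,1], and f_n is increasing in n.
By MCT, lim_n integral(f_n) = integral(lim_n f_n) = integral(1, 0, 1) = 1.
Step 3: Verify convergence: 43/44 = 0.977273 -> 1


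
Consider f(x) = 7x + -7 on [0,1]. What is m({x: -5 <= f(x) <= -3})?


f^(-1)([-5, -3]) = {x : -5 <= 7x + -7 <= -3}
Solving: (-5 - -7)/7 <= x <= (-3 - -7)/7
= [0.285714, 0.571429]
Intersecting with [0,1]: [0.285714, 0.571429]
Measure = 0.571429 - 0.285714 = 0.285714


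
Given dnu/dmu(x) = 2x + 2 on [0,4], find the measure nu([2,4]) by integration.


nu(A) = integral_A (dnu/dmu) dmu = integral_2^4 (2x + 2) dx
Step 1: Antiderivative F(x) = (2/2)x^2 + 2x
Step 2: F(4) = (2/2)*4^2 + 2*4 = 16 + 8 = 24
Step 3: F(2) = (2/2)*2^2 + 2*2 = 4 + 4 = 8
Step 4: nu([2,4]) = F(4) - F(2) = 24 - 8 = 16


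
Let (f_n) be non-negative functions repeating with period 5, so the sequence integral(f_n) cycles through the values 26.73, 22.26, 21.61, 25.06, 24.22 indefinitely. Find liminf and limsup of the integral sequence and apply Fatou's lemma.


The sequence (integral(f_n)) is periodic with period 5, repeating the values 26.73, 22.26, 21.61, 25.06, 24.22 indefinitely.
Step 1: For a periodic sequence, every tail (a_m, a_(m+1), ...) contains all 5 period values infinitely often.
Step 2: Hence inf of every tail = min of the period values = min(26.73, 22.26, 21.61, 25.06, 24.22) = 21.61.
        liminf_n integral(f_n) = sup over m of (inf of tail from m) = 21.61.
Step 3: Similarly sup of every tail = max of the period values = 26.73.
        limsup_n integral(f_n) = 26.73.
Step 4: Fatou's lemma: integral(liminf_n f_n) <= liminf_n integral(f_n) = 21.61.
        So the integral of the pointwise liminf is at most 21.61.


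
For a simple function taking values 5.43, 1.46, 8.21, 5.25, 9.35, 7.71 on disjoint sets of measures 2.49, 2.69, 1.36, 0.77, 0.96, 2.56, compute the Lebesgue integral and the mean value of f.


Step 1: Integral = sum(value_i * measure_i)
= 5.43*2.49 + 1.46*2.69 + 8.21*1.36 + 5.25*0.77 + 9.35*0.96 + 7.71*2.56
= 13.5207 + 3.9274 + 11.1656 + 4.0425 + 8.976 + 19.7376
= 61.3698
Step 2: Total measure of domain = 2.49 + 2.69 + 1.36 + 0.77 + 0.96 + 2.56 = 10.83
Step 3: Average value = 61.3698 / 10.83 = 5.666648


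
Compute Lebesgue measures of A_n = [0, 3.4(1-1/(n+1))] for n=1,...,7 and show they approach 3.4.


By continuity of measure from below: if A_n increases to A, then m(A_n) -> m(A).
Here A = [0, 3.4], so m(A) = 3.4
Step 1: a_1 = 3.4*(1 - 1/2) = 1.7, m(A_1) = 1.7
Step 2: a_2 = 3.4*(1 - 1/3) = 2.2667, m(A_2) = 2.2667
Step 3: a_3 = 3.4*(1 - 1/4) = 2.55, m(A_3) = 2.55
Step 4: a_4 = 3.4*(1 - 1/5) = 2.72, m(A_4) = 2.72
Step 5: a_5 = 3.4*(1 - 1/6) = 2.8333, m(A_5) = 2.8333
Step 6: a_6 = 3.4*(1 - 1/7) = 2.9143, m(A_6) = 2.9143
Step 7: a_7 = 3.4*(1 - 1/8) = 2.975, m(A_7) = 2.975
Limit: m(A_n) -> m([0,3.4]) = 3.4


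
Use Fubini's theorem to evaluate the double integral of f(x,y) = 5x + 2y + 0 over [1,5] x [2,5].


By Fubini, integrate in x first, then y.
Step 1: Fix y, integrate over x in [1,5]:
  integral(5x + 2y + 0, x=1..5)
  = 5*(5^2 - 1^2)/2 + (2y + 0)*(5 - 1)
  = 60 + (2y + 0)*4
  = 60 + 8y + 0
  = 60 + 8y
Step 2: Integrate over y in [2,5]:
  integral(60 + 8y, y=2..5)
  = 60*3 + 8*(5^2 - 2^2)/2
  = 180 + 84
  = 264


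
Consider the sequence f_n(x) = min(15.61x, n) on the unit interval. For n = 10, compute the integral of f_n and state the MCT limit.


f(x) = 15.61x on [0,1]; f_n(x) = min(15.61x, n). At n = 10:
Step 1: f(x) reaches 10 at x = 10/15.61 = 0.640615
Step 2: integral(f_10) = integral(15.61x, 0, 0.640615) + integral(10, 0.640615, 1)
       = 15.61*0.640615^2/2 + 10*(1 - 0.640615)
       = 3.203075 + 3.59385
       = 6.796925
Step 3: As n -> infinity, f_n increases to f, so by MCT integral(f_n) -> integral(f) = 15.61/2 = 7.805.
Convergence: integral(f_10) = 6.796925 -> 7.805 as n -> infinity


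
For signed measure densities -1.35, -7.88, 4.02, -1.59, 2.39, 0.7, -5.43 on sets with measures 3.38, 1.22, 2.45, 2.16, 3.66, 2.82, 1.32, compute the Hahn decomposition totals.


Step 1: Compute signed measure on each set:
  Set 1: -1.35 * 3.38 = -4.563
  Set 2: -7.88 * 1.22 = -9.6136
  Set 3: 4.02 * 2.45 = 9.849
  Set 4: -1.59 * 2.16 = -3.4344
  Set 5: 2.39 * 3.66 = 8.7474
  Set 6: 0.7 * 2.82 = 1.974
  Set 7: -5.43 * 1.32 = -7.1676
Step 2: Total signed measure = (-4.563) + (-9.6136) + (9.849) + (-3.4344) + (8.7474) + (1.974) + (-7.1676)
     = -4.2082
Step 3: Positive part mu+(X) = sum of positive contributions = 20.5704
Step 4: Negative part mu-(X) = |sum of negative contributions| = 24.7786


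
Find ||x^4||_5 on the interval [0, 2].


Step 1: ||f||_5 = (integral_0^2 |x^4|^5 dx)^(1/5)
     = (integral_0^2 x^20 dx)^(1/5)
Step 2: integral_0^2 x^20 dx = [x^21/(21)] from 0 to 2 = 2^21/21
     = 2097152/21 = 99864.380952
Step 3: ||f||_5 = (99864.380952)^(1/5) = 9.997286


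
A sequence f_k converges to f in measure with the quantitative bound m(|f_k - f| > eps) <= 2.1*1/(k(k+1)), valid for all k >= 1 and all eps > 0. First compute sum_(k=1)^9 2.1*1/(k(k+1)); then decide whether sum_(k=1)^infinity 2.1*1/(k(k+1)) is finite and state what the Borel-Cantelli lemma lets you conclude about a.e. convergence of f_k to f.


Step 1: List the terms 2.1*1/(k(k+1)) for k = 1 to 9:
  k=1: 1.05
  k=2: 0.35
  k=3: 0.175
  k=4: 0.105
  k=5: 0.07
  k=6: 0.05
  k=7: 0.0375
  k=8: 0.029167
  k=9: 0.023333
Step 2: Partial sum = 1.05 + 0.35 + 0.175 + 0.105 + 0.07 + 0.05 + 0.0375 + 0.029167 + 0.023333
     = 1.89
Step 3: The full series sum_(k>=1) 2.1*1/(k(k+1)) converges (telescoping series sum 1/(k(k+1)) = 1; a constant multiple of a convergent series converges).
Step 4: Fix eps > 0. Since sum_k m(|f_k - f| > eps) < infinity, the Borel-Cantelli lemma gives
        m(limsup_k {|f_k - f| > eps}) = 0, i.e. for a.e. x, |f_k(x) - f(x)| <= eps for all large k.
        Applying this with eps = 1/j for j = 1, 2, ... and intersecting the countably many full-measure sets,
        for a.e. x we get limsup_k |f_k(x) - f(x)| <= 1/j for every j, hence f_k -> f almost everywhere.
Conclusion: series converges; Borel-Cantelli yields f_k -> f a.e.


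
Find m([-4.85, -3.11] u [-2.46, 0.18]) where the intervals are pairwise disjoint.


For pairwise disjoint intervals, m(union) = sum of lengths.
= (-3.11 - -4.85) + (0.18 - -2.46)
= 1.74 + 2.64
= 4.38


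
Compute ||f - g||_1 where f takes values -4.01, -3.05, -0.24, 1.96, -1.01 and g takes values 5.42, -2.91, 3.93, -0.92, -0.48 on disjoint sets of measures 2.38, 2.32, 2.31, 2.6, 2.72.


Step 1: Compute differences f_i - g_i:
  -4.01 - 5.42 = -9.43
  -3.05 - -2.91 = -0.14
  -0.24 - 3.93 = -4.17
  1.96 - -0.92 = 2.88
  -1.01 - -0.48 = -0.53
Step 2: Compute |diff|^1 * measure for each set:
  |-9.43|^1 * 2.38 = 9.43 * 2.38 = 22.4434
  |-0.14|^1 * 2.32 = 0.14 * 2.32 = 0.3248
  |-4.17|^1 * 2.31 = 4.17 * 2.31 = 9.6327
  |2.88|^1 * 2.6 = 2.88 * 2.6 = 7.488
  |-0.53|^1 * 2.72 = 0.53 * 2.72 = 1.4416
Step 3: Sum = 41.3305
Step 4: ||f-g||_1 = (41.3305)^(1/1) = 41.3305


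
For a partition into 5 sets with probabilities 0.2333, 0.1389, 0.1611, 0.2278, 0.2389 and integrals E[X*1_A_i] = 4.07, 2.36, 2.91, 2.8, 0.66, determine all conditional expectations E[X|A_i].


For each cell A_i: E[X|A_i] = E[X*1_A_i] / P(A_i)
Step 1: E[X|A_1] = 4.07 / 0.2333 = 17.445349
Step 2: E[X|A_2] = 2.36 / 0.1389 = 16.990641
Step 3: E[X|A_3] = 2.91 / 0.1611 = 18.063315
Step 4: E[X|A_4] = 2.8 / 0.2278 = 12.291484
Step 5: E[X|A_5] = 0.66 / 0.2389 = 2.762662
Verification: E[X] = sum E[X*1_A_i] = 4.07 + 2.36 + 2.91 + 2.8 + 0.66 = 12.8


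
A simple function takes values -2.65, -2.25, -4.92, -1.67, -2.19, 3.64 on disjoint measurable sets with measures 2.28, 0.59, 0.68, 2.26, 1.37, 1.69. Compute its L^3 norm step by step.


Step 1: Compute |f_i|^3 for each value:
  |-2.65|^3 = 18.609625
  |-2.25|^3 = 11.390625
  |-4.92|^3 = 119.095488
  |-1.67|^3 = 4.657463
  |-2.19|^3 = 10.503459
  |3.64|^3 = 48.228544
Step 2: Multiply by measures and sum:
  18.609625 * 2.28 = 42.429945
  11.390625 * 0.59 = 6.720469
  119.095488 * 0.68 = 80.984932
  4.657463 * 2.26 = 10.525866
  10.503459 * 1.37 = 14.389739
  48.228544 * 1.69 = 81.506239
Sum = 42.429945 + 6.720469 + 80.984932 + 10.525866 + 14.389739 + 81.506239 = 236.55719
Step 3: Take the p-th root:
||f||_3 = (236.55719)^(1/3) = 6.184606


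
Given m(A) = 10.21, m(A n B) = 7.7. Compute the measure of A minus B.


m(A \ B) = m(A) - m(A n B)
= 10.21 - 7.7
= 2.51


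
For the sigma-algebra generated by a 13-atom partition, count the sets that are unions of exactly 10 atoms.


Each element of F is a union of some subset of the 13 atoms.
Elements that are unions of exactly 10 atoms correspond to 10-element subsets of the 13 atoms.
Count = C(13, 10) = 13! / (10! * 3!) = 286.


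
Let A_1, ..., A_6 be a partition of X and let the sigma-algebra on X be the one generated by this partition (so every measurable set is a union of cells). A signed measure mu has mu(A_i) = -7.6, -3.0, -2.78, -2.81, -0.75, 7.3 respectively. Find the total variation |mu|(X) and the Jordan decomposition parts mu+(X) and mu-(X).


Step 1: Every measurable set is a union of atoms (the cells / points), so a Hahn decomposition is
  obtained by grouping atoms by sign: P = union of atoms with mu > 0, N = union of the remaining atoms.
  Atoms in P (indices): 6;  atoms in N (indices): 1, 2, 3, 4, 5
  Positive values: 7.3
  Negative values: -7.6, -3, -2.78, -2.81, -0.75
Step 2: mu+(X) = mu(P) = sum of positive atom values = 7.3
Step 3: mu-(X) = -mu(N) = sum of |negative atom values| = 16.94
Step 4: |mu|(X) = mu+(X) + mu-(X) = 7.3 + 16.94 = 24.24


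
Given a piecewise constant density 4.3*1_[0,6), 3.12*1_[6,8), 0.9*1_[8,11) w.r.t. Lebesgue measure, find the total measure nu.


Integrate each piece of the Radon-Nikodym derivative:
Step 1: integral_0^6 4.3 dx = 4.3*(6-0) = 4.3*6 = 25.8
Step 2: integral_6^8 3.12 dx = 3.12*(8-6) = 3.12*2 = 6.24
Step 3: integral_8^11 0.9 dx = 0.9*(11-8) = 0.9*3 = 2.7
Total: 25.8 + 6.24 + 2.7 = 34.74


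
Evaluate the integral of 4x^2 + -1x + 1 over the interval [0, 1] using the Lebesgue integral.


The Lebesgue integral of a Riemann-integrable function agrees with the Riemann integral.
Antiderivative F(x) = (4/3)x^3 + (-1/2)x^2 + 1x
F(1) = (4/3)*1^3 + (-1/2)*1^2 + 1*1
     = (4/3)*1 + (-1/2)*1 + 1*1
     = 1.333333 + -0.5 + 1
     = 1.833333
F(0) = 0.0
Integral = F(1) - F(0) = 1.833333 - 0.0 = 1.833333


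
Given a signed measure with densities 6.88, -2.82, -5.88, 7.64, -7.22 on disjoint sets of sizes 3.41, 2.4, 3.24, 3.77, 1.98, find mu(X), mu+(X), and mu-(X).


Step 1: Compute signed measure on each set:
  Set 1: 6.88 * 3.41 = 23.4608
  Set 2: -2.82 * 2.4 = -6.768
  Set 3: -5.88 * 3.24 = -19.0512
  Set 4: 7.64 * 3.77 = 28.8028
  Set 5: -7.22 * 1.98 = -14.2956
Step 2: Total signed measure = (23.4608) + (-6.768) + (-19.0512) + (28.8028) + (-14.2956)
     = 12.1488
Step 3: Positive part mu+(X) = sum of positive contributions = 52.2636
Step 4: Negative part mu-(X) = |sum of negative contributions| = 40.1148


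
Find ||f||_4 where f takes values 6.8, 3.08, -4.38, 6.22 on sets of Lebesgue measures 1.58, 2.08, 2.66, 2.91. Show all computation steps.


Step 1: Compute |f_i|^4 for each value:
  |6.8|^4 = 2138.1376
  |3.08|^4 = 89.991785
  |-4.38|^4 = 368.041203
  |6.22|^4 = 1496.792295
Step 2: Multiply by measures and sum:
  2138.1376 * 1.58 = 3378.257408
  89.991785 * 2.08 = 187.182913
  368.041203 * 2.66 = 978.989601
  1496.792295 * 2.91 = 4355.665577
Sum = 3378.257408 + 187.182913 + 978.989601 + 4355.665577 = 8900.095499
Step 3: Take the p-th root:
||f||_4 = (8900.095499)^(1/4) = 9.712894


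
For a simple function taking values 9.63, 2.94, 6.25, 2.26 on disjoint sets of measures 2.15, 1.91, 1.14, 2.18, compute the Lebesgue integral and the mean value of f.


Step 1: Integral = sum(value_i * measure_i)
= 9.63*2.15 + 2.94*1.91 + 6.25*1.14 + 2.26*2.18
= 20.7045 + 5.6154 + 7.125 + 4.9268
= 38.3717
Step 2: Total measure of domain = 2.15 + 1.91 + 1.14 + 2.18 = 7.38
Step 3: Average value = 38.3717 / 7.38 = 5.199417


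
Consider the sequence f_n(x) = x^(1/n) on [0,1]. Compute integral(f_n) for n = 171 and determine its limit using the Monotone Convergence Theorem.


At n = 171: f_171(x) = x^(1/171).
Step 1: integral(x^(1/171), 0, 1) = [x^(1/171+1) / (1/171+1)] from 0 to 1
     = 1 / (1/171 + 1) = 1 / ((171+1)/171) = 171/(171+1)
     = 171/172 = 0.994186
Step 2: As n -> infinity, f_n(x) = x^(1/n) -> 1 for x in (0,1], and f_n is increasing in n.
By MCT, lim_n integral(f_n) = integral(lim_n f_n) = integral(1, 0, 1) = 1.
Step 3: Verify convergence: 171/172 = 0.994186 -> 1


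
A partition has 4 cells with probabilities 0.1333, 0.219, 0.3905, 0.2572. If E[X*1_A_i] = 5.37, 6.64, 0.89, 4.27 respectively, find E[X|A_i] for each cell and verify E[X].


For each cell A_i: E[X|A_i] = E[X*1_A_i] / P(A_i)
Step 1: E[X|A_1] = 5.37 / 0.1333 = 40.285071
Step 2: E[X|A_2] = 6.64 / 0.219 = 30.319635
Step 3: E[X|A_3] = 0.89 / 0.3905 = 2.279129
Step 4: E[X|A_4] = 4.27 / 0.2572 = 16.601866
Verification: E[X] = sum E[X*1_A_i] = 5.37 + 6.64 + 0.89 + 4.27 = 17.17


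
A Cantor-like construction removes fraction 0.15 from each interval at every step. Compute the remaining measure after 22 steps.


Step 1: At each step, fraction remaining = 1 - 0.15 = 0.85
Step 2: After 22 steps, measure = (0.85)^22
Result = 0.028004


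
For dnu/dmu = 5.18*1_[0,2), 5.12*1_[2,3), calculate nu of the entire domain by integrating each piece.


Integrate each piece of the Radon-Nikodym derivative:
Step 1: integral_0^2 5.18 dx = 5.18*(2-0) = 5.18*2 = 10.36
Step 2: integral_2^3 5.12 dx = 5.12*(3-2) = 5.12*1 = 5.12
Total: 10.36 + 5.12 = 15.48


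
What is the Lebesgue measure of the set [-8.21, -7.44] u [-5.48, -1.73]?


For pairwise disjoint intervals, m(union) = sum of lengths.
= (-7.44 - -8.21) + (-1.73 - -5.48)
= 0.77 + 3.75
= 4.52


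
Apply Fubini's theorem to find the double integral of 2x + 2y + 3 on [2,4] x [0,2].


By Fubini, integrate in x first, then y.
Step 1: Fix y, integrate over x in [2,4]:
  integral(2x + 2y + 3, x=2..4)
  = 2*(4^2 - 2^2)/2 + (2y + 3)*(4 - 2)
  = 12 + (2y + 3)*2
  = 12 + 4y + 6
  = 18 + 4y
Step 2: Integrate over y in [0,2]:
  integral(18 + 4y, y=0..2)
  = 18*2 + 4*(2^2 - 0^2)/2
  = 36 + 8
  = 44


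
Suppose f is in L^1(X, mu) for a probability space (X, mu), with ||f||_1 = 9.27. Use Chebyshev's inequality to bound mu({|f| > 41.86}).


Chebyshev/Markov inequality: mu(|f| > eps) <= (||f||_p / eps)^p
Step 1: ||f||_1 / eps = 9.27 / 41.86 = 0.221452
Step 2: Raise to power p = 1:
  (0.221452)^1 = 0.221452
Step 3: Therefore mu(|f| > 41.86) <= 0.221452


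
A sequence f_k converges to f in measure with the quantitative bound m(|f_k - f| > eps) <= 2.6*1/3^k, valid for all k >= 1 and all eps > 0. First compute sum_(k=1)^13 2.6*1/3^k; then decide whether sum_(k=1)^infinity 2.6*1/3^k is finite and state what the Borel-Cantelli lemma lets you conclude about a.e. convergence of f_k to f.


Step 1: List the terms 2.6*1/3^k for k = 1 to 13:
  k=1: 0.866667
  k=2: 0.288889
  k=3: 0.096296
  k=4: 0.032099
  k=5: 0.0107
  k=6: 0.003567
  k=7: 0.001189
  k=8: 3.962811e-04
  k=9: 1.320937e-04
  k=10: 4.403123e-05
  k=11: 1.467708e-05
  k=12: 4.892359e-06
  k=13: 1.630786e-06
Step 2: Partial sum = 0.866667 + 0.288889 + 0.096296 + 0.032099 + 0.0107 + 0.003567 + 0.001189 + 3.962811e-04 + 1.320937e-04 + 4.403123e-05 + 1.467708e-05 + 4.892359e-06 + 1.630786e-06
     = 1.299999
Step 3: The full series sum_(k>=1) 2.6*1/3^k converges (geometric series with ratio 1/3 < 1; a constant multiple of a convergent series converges).
Step 4: Fix eps > 0. Since sum_k m(|f_k - f| > eps) < infinity, the Borel-Cantelli lemma gives
        m(limsup_k {|f_k - f| > eps}) = 0, i.e. for a.e. x, |f_k(x) - f(x)| <= eps for all large k.
        Applying this with eps = 1/j for j = 1, 2, ... and intersecting the countably many full-measure sets,
        for a.e. x we get limsup_k |f_k(x) - f(x)| <= 1/j for every j, hence f_k -> f almost everywhere.
Conclusion: series converges; Borel-Cantelli yields f_k -> f a.e.


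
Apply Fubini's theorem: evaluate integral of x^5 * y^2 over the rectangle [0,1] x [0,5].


By Fubini's theorem, the double integral factors as a product of single integrals:
Step 1: integral_0^1 x^5 dx = [x^6/6] from 0 to 1
     = 1^6/6 = 0.166667
Step 2: integral_0^5 y^2 dy = [y^3/3] from 0 to 5
     = 5^3/3 = 41.666667
Step 3: Double integral = 0.166667 * 41.666667 = 6.944444


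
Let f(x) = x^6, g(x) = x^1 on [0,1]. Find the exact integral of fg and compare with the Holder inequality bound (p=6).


Step 1: Exact integral of f*g = integral(x^7, 0, 1) = 1/8
     = 0.125
Step 2: Holder bound with p=6, q=1.2:
  ||f||_p = (integral x^36 dx)^(1/6) = (1/37)^(1/6) = 0.547814
  ||g||_q = (integral x^1.2 dx)^(1/1.2) = (1/2.2)^(1/1.2) = 0.518379
Step 3: Holder bound = ||f||_p * ||g||_q = 0.547814 * 0.518379 = 0.283975
Verification: 0.125 <= 0.283975 (Holder holds)


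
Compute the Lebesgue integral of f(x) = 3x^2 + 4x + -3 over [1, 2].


The Lebesgue integral of a Riemann-integrable function agrees with the Riemann integral.
Antiderivative F(x) = (3/3)x^3 + (4/2)x^2 + -3x
F(2) = (3/3)*2^3 + (4/2)*2^2 + -3*2
     = (3/3)*8 + (4/2)*4 + -3*2
     = 8 + 8 + -6
     = 10
F(1) = 0.0
Integral = F(2) - F(1) = 10 - 0.0 = 10


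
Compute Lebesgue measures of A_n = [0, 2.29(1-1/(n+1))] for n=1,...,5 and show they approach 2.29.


By continuity of measure from below: if A_n increases to A, then m(A_n) -> m(A).
Here A = [0, 2.29], so m(A) = 2.29
Step 1: a_1 = 2.29*(1 - 1/2) = 1.145, m(A_1) = 1.145
Step 2: a_2 = 2.29*(1 - 1/3) = 1.5267, m(A_2) = 1.5267
Step 3: a_3 = 2.29*(1 - 1/4) = 1.7175, m(A_3) = 1.7175
Step 4: a_4 = 2.29*(1 - 1/5) = 1.832, m(A_4) = 1.832
Step 5: a_5 = 2.29*(1 - 1/6) = 1.9083, m(A_5) = 1.9083
Limit: m(A_n) -> m([0,2.29]) = 2.29


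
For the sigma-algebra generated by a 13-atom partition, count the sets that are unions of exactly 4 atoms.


Each element of F is a union of some subset of the 13 atoms.
Elements that are unions of exactly 4 atoms correspond to 4-element subsets of the 13 atoms.
Count = C(13, 4) = 13! / (4! * 9!) = 715.


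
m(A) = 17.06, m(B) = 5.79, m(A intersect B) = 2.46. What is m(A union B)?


By inclusion-exclusion: m(A u B) = m(A) + m(B) - m(A n B)
= 17.06 + 5.79 - 2.46
= 20.39


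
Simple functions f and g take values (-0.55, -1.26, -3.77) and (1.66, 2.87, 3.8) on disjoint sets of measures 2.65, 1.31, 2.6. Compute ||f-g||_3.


Step 1: Compute differences f_i - g_i:
  -0.55 - 1.66 = -2.21
  -1.26 - 2.87 = -4.13
  -3.77 - 3.8 = -7.57
Step 2: Compute |diff|^3 * measure for each set:
  |-2.21|^3 * 2.65 = 10.793861 * 2.65 = 28.603732
  |-4.13|^3 * 1.31 = 70.444997 * 1.31 = 92.282946
  |-7.57|^3 * 2.6 = 433.798093 * 2.6 = 1127.875042
Step 3: Sum = 1248.76172
Step 4: ||f-g||_3 = (1248.76172)^(1/3) = 10.768615


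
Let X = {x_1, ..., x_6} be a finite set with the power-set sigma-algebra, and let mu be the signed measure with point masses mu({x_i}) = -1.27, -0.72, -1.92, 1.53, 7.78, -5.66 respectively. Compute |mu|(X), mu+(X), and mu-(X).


Step 1: Every measurable set is a union of atoms (the cells / points), so a Hahn decomposition is
  obtained by grouping atoms by sign: P = union of atoms with mu > 0, N = union of the remaining atoms.
  Atoms in P (indices): 4, 5;  atoms in N (indices): 1, 2, 3, 6
  Positive values: 1.53, 7.78
  Negative values: -1.27, -0.72, -1.92, -5.66
Step 2: mu+(X) = mu(P) = sum of positive atom values = 9.31
Step 3: mu-(X) = -mu(N) = sum of |negative atom values| = 9.57
Step 4: |mu|(X) = mu+(X) + mu-(X) = 9.31 + 9.57 = 18.88


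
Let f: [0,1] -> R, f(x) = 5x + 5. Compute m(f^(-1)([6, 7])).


f^(-1)([6, 7]) = {x : 6 <= 5x + 5 <= 7}
Solving: (6 - 5)/5 <= x <= (7 - 5)/5
= [0.2, 0.4]
Intersecting with [0,1]: [0.2, 0.4]
Measure = 0.4 - 0.2 = 0.2


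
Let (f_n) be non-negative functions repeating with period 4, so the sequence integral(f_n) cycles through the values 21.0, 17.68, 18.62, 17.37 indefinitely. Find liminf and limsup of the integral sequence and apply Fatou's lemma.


The sequence (integral(f_n)) is periodic with period 4, repeating the values 21.0, 17.68, 18.62, 17.37 indefinitely.
Step 1: For a periodic sequence, every tail (a_m, a_(m+1), ...) contains all 4 period values infinitely often.
Step 2: Hence inf of every tail = min of the period values = min(21.0, 17.68, 18.62, 17.37) = 17.37.
        liminf_n integral(f_n) = sup over m of (inf of tail from m) = 17.37.
Step 3: Similarly sup of every tail = max of the period values = 21.
        limsup_n integral(f_n) = 21.
Step 4: Fatou's lemma: integral(liminf_n f_n) <= liminf_n integral(f_n) = 17.37.
        So the integral of the pointwise liminf is at most 17.37.


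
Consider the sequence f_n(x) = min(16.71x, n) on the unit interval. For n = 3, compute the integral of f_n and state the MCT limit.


f(x) = 16.71x on [0,1]; f_n(x) = min(16.71x, n). At n = 3:
Step 1: f(x) reaches 3 at x = 3/16.71 = 0.179533
Step 2: integral(f_3) = integral(16.71x, 0, 0.179533) + integral(3, 0.179533, 1)
       = 16.71*0.179533^2/2 + 3*(1 - 0.179533)
       = 0.2693 + 2.4614
       = 2.7307
Step 3: As n -> infinity, f_n increases to f, so by MCT integral(f_n) -> integral(f) = 16.71/2 = 8.355.
Convergence: integral(f_3) = 2.7307 -> 8.355 as n -> infinity


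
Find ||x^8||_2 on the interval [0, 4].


Step 1: ||f||_2 = (integral_0^4 |x^8|^2 dx)^(1/2)
     = (integral_0^4 x^16 dx)^(1/2)
Step 2: integral_0^4 x^16 dx = [x^17/(17)] from 0 to 4 = 4^17/17
     = 17179869184/17 = 1.010581e+09
Step 3: ||f||_2 = (1.010581e+09)^(1/2) = 31789.629445


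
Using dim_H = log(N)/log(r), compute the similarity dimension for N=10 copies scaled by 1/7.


For a self-similar set with N copies scaled by 1/r:
dim_H = log(N)/log(r) = log(10)/log(7)
= 2.302585/1.94591
= 1.183295


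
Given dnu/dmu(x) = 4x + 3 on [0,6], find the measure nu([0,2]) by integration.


nu(A) = integral_A (dnu/dmu) dmu = integral_0^2 (4x + 3) dx
Step 1: Antiderivative F(x) = (4/2)x^2 + 3x
Step 2: F(2) = (4/2)*2^2 + 3*2 = 8 + 6 = 14
Step 3: F(0) = (4/2)*0^2 + 3*0 = 0.0 + 0 = 0.0
Step 4: nu([0,2]) = F(2) - F(0) = 14 - 0.0 = 14


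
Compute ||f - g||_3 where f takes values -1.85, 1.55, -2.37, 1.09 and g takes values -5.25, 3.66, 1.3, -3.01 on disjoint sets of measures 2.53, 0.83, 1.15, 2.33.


Step 1: Compute differences f_i - g_i:
  -1.85 - -5.25 = 3.4
  1.55 - 3.66 = -2.11
  -2.37 - 1.3 = -3.67
  1.09 - -3.01 = 4.1
Step 2: Compute |diff|^3 * measure for each set:
  |3.4|^3 * 2.53 = 39.304 * 2.53 = 99.43912
  |-2.11|^3 * 0.83 = 9.393931 * 0.83 = 7.796963
  |-3.67|^3 * 1.15 = 49.430863 * 1.15 = 56.845492
  |4.1|^3 * 2.33 = 68.921 * 2.33 = 160.58593
Step 3: Sum = 324.667505
Step 4: ||f-g||_3 = (324.667505)^(1/3) = 6.872999


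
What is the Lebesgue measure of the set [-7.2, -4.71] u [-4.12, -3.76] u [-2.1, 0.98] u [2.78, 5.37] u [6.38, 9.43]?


For pairwise disjoint intervals, m(union) = sum of lengths.
= (-4.71 - -7.2) + (-3.76 - -4.12) + (0.98 - -2.1) + (5.37 - 2.78) + (9.43 - 6.38)
= 2.49 + 0.36 + 3.08 + 2.59 + 3.05
= 11.57


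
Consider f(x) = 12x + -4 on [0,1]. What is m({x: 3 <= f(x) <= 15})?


f^(-1)([3, 15]) = {x : 3 <= 12x + -4 <= 15}
Solving: (3 - -4)/12 <= x <= (15 - -4)/12
= [0.583333, 1.583333]
Intersecting with [0,1]: [0.583333, 1]
Measure = 1 - 0.583333 = 0.416667


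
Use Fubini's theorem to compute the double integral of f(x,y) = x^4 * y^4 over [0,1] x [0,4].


By Fubini's theorem, the double integral factors as a product of single integrals:
Step 1: integral_0^1 x^4 dx = [x^5/5] from 0 to 1
     = 1^5/5 = 0.2
Step 2: integral_0^4 y^4 dy = [y^5/5] from 0 to 4
     = 4^5/5 = 204.8
Step 3: Double integral = 0.2 * 204.8 = 40.96


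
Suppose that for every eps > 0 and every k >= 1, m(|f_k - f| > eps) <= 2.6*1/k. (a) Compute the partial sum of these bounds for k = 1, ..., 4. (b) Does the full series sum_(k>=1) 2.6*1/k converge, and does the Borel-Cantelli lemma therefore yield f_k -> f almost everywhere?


Step 1: List the terms 2.6*1/k for k = 1 to 4:
  k=1: 2.6
  k=2: 1.3
  k=3: 0.866667
  k=4: 0.65
Step 2: Partial sum = 2.6 + 1.3 + 0.866667 + 0.65
     = 5.416667
Step 3: The full series sum_(k>=1) 2.6*1/k diverges (harmonic series, p = 1; a nonzero constant multiple of a divergent series diverges).
Step 4: The (first) Borel-Cantelli lemma requires a summable sequence of measures, so it does not apply here;
        from this bound alone no conclusion about a.e. convergence can be drawn (convergence in measure still
        gives an a.e.-convergent subsequence, but not a.e. convergence of the whole sequence).
Conclusion: series diverges; Borel-Cantelli is inconclusive about a.e. convergence of f_k.


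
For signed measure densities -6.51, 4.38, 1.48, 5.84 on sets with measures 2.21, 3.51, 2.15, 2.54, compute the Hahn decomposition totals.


Step 1: Compute signed measure on each set:
  Set 1: -6.51 * 2.21 = -14.3871
  Set 2: 4.38 * 3.51 = 15.3738
  Set 3: 1.48 * 2.15 = 3.182
  Set 4: 5.84 * 2.54 = 14.8336
Step 2: Total signed measure = (-14.3871) + (15.3738) + (3.182) + (14.8336)
     = 19.0023
Step 3: Positive part mu+(X) = sum of positive contributions = 33.3894
Step 4: Negative part mu-(X) = |sum of negative contributions| = 14.3871


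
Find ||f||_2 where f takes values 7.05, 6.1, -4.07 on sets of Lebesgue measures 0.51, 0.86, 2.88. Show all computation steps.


Step 1: Compute |f_i|^2 for each value:
  |7.05|^2 = 49.7025
  |6.1|^2 = 37.21
  |-4.07|^2 = 16.5649
Step 2: Multiply by measures and sum:
  49.7025 * 0.51 = 25.348275
  37.21 * 0.86 = 32.0006
  16.5649 * 2.88 = 47.706912
Sum = 25.348275 + 32.0006 + 47.706912 = 105.055787
Step 3: Take the p-th root:
||f||_2 = (105.055787)^(1/2) = 10.249673


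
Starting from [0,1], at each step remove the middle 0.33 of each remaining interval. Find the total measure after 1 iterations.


Step 1: At each step, fraction remaining = 1 - 0.33 = 0.67
Step 2: After 1 steps, measure = (0.67)^1
Step 3: Computing the power step by step:
  After step 1: 0.67
Result = 0.67
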